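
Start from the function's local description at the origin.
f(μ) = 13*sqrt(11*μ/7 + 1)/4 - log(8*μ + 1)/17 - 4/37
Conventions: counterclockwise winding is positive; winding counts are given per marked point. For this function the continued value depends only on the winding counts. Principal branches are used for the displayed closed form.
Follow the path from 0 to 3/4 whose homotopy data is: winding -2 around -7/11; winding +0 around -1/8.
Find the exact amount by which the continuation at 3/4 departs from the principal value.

The rational part is single-valued and drops out of the difference; each branch term changes only by its own monodromy.
(-1/17)*log(1 - μ/(-1/8)): winding 0 around -1/8, so this term returns to its principal value, contribution 0.
(13/4)*sqrt(1 - μ/(-7/11)): winding -2 is even, the square root returns to the same sheet, contribution 0.
Summing the contributions at μ = 3/4 gives 0.

Continued minus principal equals 0.


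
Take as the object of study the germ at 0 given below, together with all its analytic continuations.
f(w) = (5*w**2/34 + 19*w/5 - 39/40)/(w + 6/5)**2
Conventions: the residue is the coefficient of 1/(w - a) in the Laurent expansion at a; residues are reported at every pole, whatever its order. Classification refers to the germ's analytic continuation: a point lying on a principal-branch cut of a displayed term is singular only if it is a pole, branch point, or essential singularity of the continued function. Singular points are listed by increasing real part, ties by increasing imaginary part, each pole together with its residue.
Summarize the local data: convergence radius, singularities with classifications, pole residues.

Radius of convergence at 0: 6/5.
At -6/5: a pole of order 2; residue 293/85.

Denominator factor (w + 6/5)^2: pole of order 2 at -6/5, modulus 6/5.
The radius of convergence is the smallest modulus among the singular points: 6/5.
At the order-2 pole -6/5 set g(w) = (w - (-6/5))^2*f(w) = 5*w**2/34 + 19*w/5 - 39/40.
Order-2 pole: residue = g'(a); g'(-6/5) = 293/85, so the residue is 293/85.


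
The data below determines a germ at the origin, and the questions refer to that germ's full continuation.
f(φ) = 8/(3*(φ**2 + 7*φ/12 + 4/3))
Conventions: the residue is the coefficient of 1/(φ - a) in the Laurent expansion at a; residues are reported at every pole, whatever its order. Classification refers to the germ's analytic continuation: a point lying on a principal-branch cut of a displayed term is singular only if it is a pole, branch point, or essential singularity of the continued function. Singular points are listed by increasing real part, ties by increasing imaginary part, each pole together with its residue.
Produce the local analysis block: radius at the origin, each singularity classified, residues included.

Denominator factor (φ**2 + 7*φ/12 + 4/3): discriminant -719/144, complex-conjugate roots (-7/24) + ((1/24)*sqrt(719))*i and (-7/24) - ((1/24)*sqrt(719))*i; poles of order 1, moduli (2/3)*sqrt(3) and (2/3)*sqrt(3).
The radius of convergence is the smallest modulus among the singular points: (2/3)*sqrt(3).
The factor φ**2 + 7*φ/12 + 4/3 splits as (φ - a)(φ - a') with a = (-7/24) - ((1/24)*sqrt(719))*i, a' = (-7/24) + ((1/24)*sqrt(719))*i. At the order-1 pole a set g(φ) = (φ - a)*f(φ) = [8/3] / (φ - a').
Simple pole: residue = g(a) at a = (-7/24) - ((1/24)*sqrt(719))*i, which is ((32/719)*sqrt(719))*i.
The factor φ**2 + 7*φ/12 + 4/3 splits as (φ - a)(φ - a') with a = (-7/24) + ((1/24)*sqrt(719))*i, a' = (-7/24) - ((1/24)*sqrt(719))*i. At the order-1 pole a set g(φ) = (φ - a)*f(φ) = [8/3] / (φ - a').
Simple pole: residue = g(a) at a = (-7/24) + ((1/24)*sqrt(719))*i, which is -((32/719)*sqrt(719))*i.
List the singular points by increasing real part (a conjugate pair: the negative imaginary part first).

Radius of convergence at 0: (2/3)*sqrt(3).
At (-7/24) - ((1/24)*sqrt(719))*i: a pole of order 1; residue ((32/719)*sqrt(719))*i.
At (-7/24) + ((1/24)*sqrt(719))*i: a pole of order 1; residue -((32/719)*sqrt(719))*i.


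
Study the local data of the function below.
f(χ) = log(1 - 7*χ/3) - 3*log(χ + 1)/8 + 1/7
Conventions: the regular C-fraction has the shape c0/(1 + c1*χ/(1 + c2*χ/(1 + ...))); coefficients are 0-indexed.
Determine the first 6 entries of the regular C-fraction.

Taylor coefficients (expand at 0): a_0 = 1/7, a_1 = -65/24, a_2 = -365/144, a_3 = -2825/648, a_4 = -18965/2592, a_5 = -27037/1944.
c0 = a_0 = 1/7. Peel one level at a time: if S = 1 + c*χ/S' with S'(0) = 1, then c is the χ-coefficient of S and S' = c*χ/(S - 1).
S_1 = c0/f = 1 + (455/24)*χ + (72415/192)*χ^2 + ...; c1 = 455/24.
S_2 = c1*χ/(S_1 - 1) = 1 + (-2069/104)*χ + (-13393/18252)*χ^2 + ...; c2 = -2069/104.
S_3 = c2*χ/(S_2 - 1) = 1 + (-26786/726219)*χ + (-75491273/3120674769)*χ^2 + ...; c3 = -26786/726219.
S_4 = c3*χ/(S_3 - 1) = 1 + (-981386549/1496346318)*χ + (-19728238153/24215280615)*χ^2 + ...; c4 = -981386549/1496346318.
S_5 = c4*χ/(S_4 - 1) = 1 + (-483049996906/388867161265)*χ + ...; c5 = -483049996906/388867161265.

The regular C-fraction coefficients are [1/7, 455/24, -2069/104, -26786/726219, -981386549/1496346318, -483049996906/388867161265].


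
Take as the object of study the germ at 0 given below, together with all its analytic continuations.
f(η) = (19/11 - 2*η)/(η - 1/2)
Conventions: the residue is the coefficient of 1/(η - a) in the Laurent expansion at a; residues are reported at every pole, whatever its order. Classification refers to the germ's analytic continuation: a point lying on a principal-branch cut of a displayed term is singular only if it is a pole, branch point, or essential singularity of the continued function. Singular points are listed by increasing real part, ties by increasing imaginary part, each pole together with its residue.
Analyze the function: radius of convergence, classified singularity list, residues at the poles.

Denominator factor (η - 1/2): pole of order 1 at 1/2, modulus 1/2.
The radius of convergence is the smallest modulus among the singular points: 1/2.
At the order-1 pole 1/2 set g(η) = (η - (1/2))*f(η) = 19/11 - 2*η.
Simple pole: residue = g(a) at a = 1/2, which is 8/11.

Radius of convergence at 0: 1/2.
At 1/2: a pole of order 1; residue 8/11.


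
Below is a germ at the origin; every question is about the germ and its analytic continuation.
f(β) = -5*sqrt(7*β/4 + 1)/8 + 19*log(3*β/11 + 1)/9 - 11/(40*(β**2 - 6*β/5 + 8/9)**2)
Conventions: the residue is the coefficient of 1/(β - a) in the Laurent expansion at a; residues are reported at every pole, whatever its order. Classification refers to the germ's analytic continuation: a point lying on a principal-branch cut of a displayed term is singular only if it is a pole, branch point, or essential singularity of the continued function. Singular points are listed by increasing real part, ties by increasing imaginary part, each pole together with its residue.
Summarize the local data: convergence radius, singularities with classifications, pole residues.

Radius of convergence at 0: 4/7.
At -11/3: a logarithmic branch point.
At -4/7: an algebraic (square-root) branch point.
At (3/5) - ((1/15)*sqrt(119))*i: a pole of order 2; residue -((7425/453152)*sqrt(119))*i.
At (3/5) + ((1/15)*sqrt(119))*i: a pole of order 2; residue ((7425/453152)*sqrt(119))*i.

Denominator factor (β**2 - 6*β/5 + 8/9)^2: discriminant -476/225, complex-conjugate roots (3/5) + ((1/15)*sqrt(119))*i and (3/5) - ((1/15)*sqrt(119))*i; poles of order 2, moduli (2/3)*sqrt(2) and (2/3)*sqrt(2).
Branch term (-5/8)*sqrt(1 - β/(-4/7)): its argument vanishes at β = -4/7, a square-root branch point, modulus 4/7.
Branch term (19/9)*log(1 - β/(-11/3)): its argument vanishes at β = -11/3, a logarithmic branch point, modulus 11/3.
The radius of convergence is the smallest modulus among the singular points: 4/7.
The branch terms are analytic at (3/5) - ((1/15)*sqrt(119))*i and contribute nothing to the residue; only the rational part matters.
The factor β**2 - 6*β/5 + 8/9 splits as (β - a)(β - a') with a = (3/5) - ((1/15)*sqrt(119))*i, a' = (3/5) + ((1/15)*sqrt(119))*i. At the order-2 pole a set g(β) = (β - a)^2*(rational part) = [-11/40] / (β - a')^2.
Order-2 pole: residue = g'(a); g'((3/5) - ((1/15)*sqrt(119))*i) = -((7425/453152)*sqrt(119))*i, so the residue is -((7425/453152)*sqrt(119))*i.
The branch terms are analytic at (3/5) + ((1/15)*sqrt(119))*i and contribute nothing to the residue; only the rational part matters.
The factor β**2 - 6*β/5 + 8/9 splits as (β - a)(β - a') with a = (3/5) + ((1/15)*sqrt(119))*i, a' = (3/5) - ((1/15)*sqrt(119))*i. At the order-2 pole a set g(β) = (β - a)^2*(rational part) = [-11/40] / (β - a')^2.
Order-2 pole: residue = g'(a); g'((3/5) + ((1/15)*sqrt(119))*i) = ((7425/453152)*sqrt(119))*i, so the residue is ((7425/453152)*sqrt(119))*i.
List the singular points by increasing real part (a conjugate pair: the negative imaginary part first).


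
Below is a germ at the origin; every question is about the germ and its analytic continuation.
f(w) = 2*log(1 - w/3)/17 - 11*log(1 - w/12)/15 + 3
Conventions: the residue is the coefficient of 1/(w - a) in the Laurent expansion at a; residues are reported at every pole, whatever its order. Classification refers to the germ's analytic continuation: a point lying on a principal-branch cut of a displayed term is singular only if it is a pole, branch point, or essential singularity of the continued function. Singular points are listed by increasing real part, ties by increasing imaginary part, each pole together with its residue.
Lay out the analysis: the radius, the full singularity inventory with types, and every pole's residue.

Branch term (2/17)*log(1 - w/(3)): its argument vanishes at w = 3, a logarithmic branch point, modulus 3.
Branch term (-11/15)*log(1 - w/(12)): its argument vanishes at w = 12, a logarithmic branch point, modulus 12.
The radius of convergence is the smallest modulus among the singular points: 3.
List the singular points by increasing real part (a conjugate pair: the negative imaginary part first).

Radius of convergence at 0: 3.
At 3: a logarithmic branch point.
At 12: a logarithmic branch point.


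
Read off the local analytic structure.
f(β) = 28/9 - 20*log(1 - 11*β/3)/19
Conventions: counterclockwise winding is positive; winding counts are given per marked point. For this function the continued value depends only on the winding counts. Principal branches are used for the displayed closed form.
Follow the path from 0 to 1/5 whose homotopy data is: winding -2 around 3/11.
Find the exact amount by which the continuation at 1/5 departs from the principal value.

The rational part is single-valued and drops out of the difference; each branch term changes only by its own monodromy.
(-20/19)*log(1 - β/(3/11)): each positive loop around 3/11 adds 2*pi*i to the log, so winding -2 contributes (-20/19)*(-2)*2*pi*i = (80/19)*pi*i.
Summing the contributions at β = 1/5 gives (80/19)*pi*i.

Continued minus principal equals (80/19)*pi*i.


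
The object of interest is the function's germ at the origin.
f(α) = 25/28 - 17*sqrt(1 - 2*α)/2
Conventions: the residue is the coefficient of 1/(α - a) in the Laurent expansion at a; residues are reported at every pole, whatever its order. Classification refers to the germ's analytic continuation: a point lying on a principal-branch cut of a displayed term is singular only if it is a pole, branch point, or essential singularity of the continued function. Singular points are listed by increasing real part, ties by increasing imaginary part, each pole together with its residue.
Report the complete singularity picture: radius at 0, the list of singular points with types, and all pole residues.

Branch term (-17/2)*sqrt(1 - α/(1/2)): its argument vanishes at α = 1/2, a square-root branch point, modulus 1/2.
The radius of convergence is the smallest modulus among the singular points: 1/2.

Radius of convergence at 0: 1/2.
At 1/2: an algebraic (square-root) branch point.


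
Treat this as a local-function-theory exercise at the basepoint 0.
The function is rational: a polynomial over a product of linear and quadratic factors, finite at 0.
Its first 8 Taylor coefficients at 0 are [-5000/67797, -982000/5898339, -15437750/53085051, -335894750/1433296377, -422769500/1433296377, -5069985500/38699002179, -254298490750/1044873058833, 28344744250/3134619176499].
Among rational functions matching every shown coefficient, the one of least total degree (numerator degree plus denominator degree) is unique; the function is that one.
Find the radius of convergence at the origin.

No rational of total degree below 6 reproduces all 8 coefficients; solving the [2/4] Pade equations on them gives f(δ) = (11*δ**2/18 + 18*δ/29 + 10/31)/((δ - 9/5)**3*(δ + 3/4)), whose expansion matches every shown term.
Denominator factor (δ - 9/5)^3: pole of order 3 at 9/5, modulus 9/5.
Denominator factor (δ + 3/4): pole of order 1 at -3/4, modulus 3/4.
The radius of convergence is the smallest modulus among the singular points: 3/4.

The radius of convergence is 3/4.


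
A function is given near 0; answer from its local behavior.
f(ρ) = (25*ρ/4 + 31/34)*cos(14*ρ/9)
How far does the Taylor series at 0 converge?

The factor cos(14*ρ/9) is entire and contributes no finite singular point.
The polynomial part has no poles.
No finite singular points: the Taylor series at 0 converges everywhere.

The radius of convergence is infinite.


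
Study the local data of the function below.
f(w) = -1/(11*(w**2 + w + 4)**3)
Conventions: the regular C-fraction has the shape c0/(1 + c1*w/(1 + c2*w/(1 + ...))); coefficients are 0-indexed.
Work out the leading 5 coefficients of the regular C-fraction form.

The regular C-fraction coefficients are [-1/704, 3/4, -5/4, 5/6, 11/120].

Taylor coefficients (expand at 0): a_0 = -1/704, a_1 = 3/2816, a_2 = 3/5632, a_3 = -19/22528, a_4 = 9/180224.
c0 = a_0 = -1/704. Peel one level at a time: if S = 1 + c*w/S' with S'(0) = 1, then c is the w-coefficient of S and S' = c*w/(S - 1).
S_1 = c0/f = 1 + (3/4)*w + (15/16)*w^2 + ...; c1 = 3/4.
S_2 = c1*w/(S_1 - 1) = 1 + (-5/4)*w + (25/24)*w^2 + ...; c2 = -5/4.
S_3 = c2*w/(S_2 - 1) = 1 + (5/6)*w + (-11/144)*w^2 + ...; c3 = 5/6.
S_4 = c3*w/(S_3 - 1) = 1 + (11/120)*w + ...; c4 = 11/120.


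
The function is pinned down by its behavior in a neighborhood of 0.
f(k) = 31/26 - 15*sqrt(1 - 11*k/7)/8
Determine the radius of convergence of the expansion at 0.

The radius of convergence is 7/11.

Branch term (-15/8)*sqrt(1 - k/(7/11)): its argument vanishes at k = 7/11, a square-root branch point, modulus 7/11.
The radius of convergence is the smallest modulus among the singular points: 7/11.


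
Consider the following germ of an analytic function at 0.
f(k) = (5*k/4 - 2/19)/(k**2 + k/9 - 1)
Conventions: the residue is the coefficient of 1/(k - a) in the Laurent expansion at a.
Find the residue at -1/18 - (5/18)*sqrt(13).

The factor k**2 + k/9 - 1 splits as (k - a)(k - a') with a = -1/18 - (5/18)*sqrt(13), a' = -1/18 + (5/18)*sqrt(13). At the order-1 pole a set g(k) = (k - a)*f(k) = [5*k/4 - 2/19] / (k - a').
Simple pole: residue = g(a) at a = -1/18 - (5/18)*sqrt(13), which is 5/8 + (239/9880)*sqrt(13).

The residue is 5/8 + (239/9880)*sqrt(13).


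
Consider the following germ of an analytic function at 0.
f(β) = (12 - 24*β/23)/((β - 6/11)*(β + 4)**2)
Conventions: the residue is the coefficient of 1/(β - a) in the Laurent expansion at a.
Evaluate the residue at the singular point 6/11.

At the order-1 pole 6/11 set g(β) = (β - (6/11))*f(β) = (12 - 24*β/23)/(β + 4)**2.
Simple pole: residue = g(a) at a = 6/11, which is 7953/14375.

The residue is 7953/14375.


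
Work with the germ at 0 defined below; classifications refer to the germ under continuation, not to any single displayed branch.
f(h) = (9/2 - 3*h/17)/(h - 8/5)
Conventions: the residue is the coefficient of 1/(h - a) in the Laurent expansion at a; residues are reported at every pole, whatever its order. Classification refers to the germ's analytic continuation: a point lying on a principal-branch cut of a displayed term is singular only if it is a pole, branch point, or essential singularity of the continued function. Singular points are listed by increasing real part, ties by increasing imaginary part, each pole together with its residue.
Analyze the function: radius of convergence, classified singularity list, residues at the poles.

Denominator factor (h - 8/5): pole of order 1 at 8/5, modulus 8/5.
The radius of convergence is the smallest modulus among the singular points: 8/5.
At the order-1 pole 8/5 set g(h) = (h - (8/5))*f(h) = 9/2 - 3*h/17.
Simple pole: residue = g(a) at a = 8/5, which is 717/170.

Radius of convergence at 0: 8/5.
At 8/5: a pole of order 1; residue 717/170.


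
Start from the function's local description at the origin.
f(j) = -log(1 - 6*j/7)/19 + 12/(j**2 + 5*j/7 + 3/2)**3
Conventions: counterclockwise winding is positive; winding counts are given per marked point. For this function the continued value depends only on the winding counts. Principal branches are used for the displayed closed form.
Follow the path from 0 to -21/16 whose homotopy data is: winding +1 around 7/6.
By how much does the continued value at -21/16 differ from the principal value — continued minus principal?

Continued minus principal equals -(2/19)*pi*i.

The rational part is single-valued and drops out of the difference; each branch term changes only by its own monodromy.
(-1/19)*log(1 - j/(7/6)): each positive loop around 7/6 adds 2*pi*i to the log, so winding +1 contributes (-1/19)*(1)*2*pi*i = -(2/19)*pi*i.
Summing the contributions at j = -21/16 gives -(2/19)*pi*i.


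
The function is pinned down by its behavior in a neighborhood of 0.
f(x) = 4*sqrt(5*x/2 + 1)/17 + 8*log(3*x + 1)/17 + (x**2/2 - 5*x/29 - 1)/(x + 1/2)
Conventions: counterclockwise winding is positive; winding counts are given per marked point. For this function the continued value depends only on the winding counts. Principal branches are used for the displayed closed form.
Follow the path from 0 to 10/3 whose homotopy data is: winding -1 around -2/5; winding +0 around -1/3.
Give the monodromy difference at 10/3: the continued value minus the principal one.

Continued minus principal equals -(16/51)*sqrt(21).

The rational part is single-valued and drops out of the difference; each branch term changes only by its own monodromy.
(8/17)*log(1 - x/(-1/3)): winding 0 around -1/3, so this term returns to its principal value, contribution 0.
(4/17)*sqrt(1 - x/(-2/5)): winding -1 is odd, the square root flips sign, contributing -2*(4/17)*sqrt(1 - (10/3)/(-2/5)) = -2*(4/17)*sqrt(28/3) = -(16/51)*sqrt(21).
Summing the contributions at x = 10/3 gives -(16/51)*sqrt(21).


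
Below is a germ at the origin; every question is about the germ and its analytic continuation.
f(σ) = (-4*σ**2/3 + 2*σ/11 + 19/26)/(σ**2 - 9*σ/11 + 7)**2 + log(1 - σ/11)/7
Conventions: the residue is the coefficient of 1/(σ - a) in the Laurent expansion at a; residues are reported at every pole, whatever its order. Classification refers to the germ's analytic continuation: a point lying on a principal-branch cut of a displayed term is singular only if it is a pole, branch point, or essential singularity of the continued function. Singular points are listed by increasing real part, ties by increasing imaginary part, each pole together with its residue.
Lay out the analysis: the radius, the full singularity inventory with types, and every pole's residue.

Radius of convergence at 0: sqrt(7).
At (9/22) - ((1/22)*sqrt(3307))*i: a pole of order 2; residue -((885379/426513711)*sqrt(3307))*i.
At (9/22) + ((1/22)*sqrt(3307))*i: a pole of order 2; residue ((885379/426513711)*sqrt(3307))*i.
At 11: a logarithmic branch point.


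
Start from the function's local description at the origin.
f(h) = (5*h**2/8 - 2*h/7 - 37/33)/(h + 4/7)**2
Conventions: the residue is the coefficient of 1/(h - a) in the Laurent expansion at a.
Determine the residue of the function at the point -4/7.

At the order-2 pole -4/7 set g(h) = (h - (-4/7))^2*f(h) = 5*h**2/8 - 2*h/7 - 37/33.
Order-2 pole: residue = g'(a); g'(-4/7) = -1, so the residue is -1.

The residue is -1.


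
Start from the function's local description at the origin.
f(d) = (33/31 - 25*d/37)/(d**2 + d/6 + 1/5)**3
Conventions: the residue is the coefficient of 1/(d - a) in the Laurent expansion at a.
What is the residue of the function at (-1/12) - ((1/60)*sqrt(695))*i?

The residue is ((1499504400/3080404993)*sqrt(695))*i.

The factor d**2 + d/6 + 1/5 splits as (d - a)(d - a') with a = (-1/12) - ((1/60)*sqrt(695))*i, a' = (-1/12) + ((1/60)*sqrt(695))*i. At the order-3 pole a set g(d) = (d - a)^3*f(d) = [33/31 - 25*d/37] / (d - a')^3.
Order-3 pole: residue = g''(a)/2; g''((-1/12) - ((1/60)*sqrt(695))*i) = ((2999008800/3080404993)*sqrt(695))*i, so the residue is ((1499504400/3080404993)*sqrt(695))*i.


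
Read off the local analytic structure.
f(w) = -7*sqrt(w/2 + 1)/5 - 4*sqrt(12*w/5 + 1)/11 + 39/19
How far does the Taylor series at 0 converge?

Branch term (-4/11)*sqrt(1 - w/(-5/12)): its argument vanishes at w = -5/12, a square-root branch point, modulus 5/12.
Branch term (-7/5)*sqrt(1 - w/(-2)): its argument vanishes at w = -2, a square-root branch point, modulus 2.
The radius of convergence is the smallest modulus among the singular points: 5/12.

The radius of convergence is 5/12.


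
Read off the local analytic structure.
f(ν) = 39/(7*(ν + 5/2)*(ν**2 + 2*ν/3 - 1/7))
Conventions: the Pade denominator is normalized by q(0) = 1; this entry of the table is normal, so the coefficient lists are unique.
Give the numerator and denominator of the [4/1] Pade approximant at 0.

Taylor coefficients needed (expand at 0): a_0 = -78/5, a_1 = -1664/25, a_2 = -158366/375, a_3 = -13700804/5625, a_4 = -1208516426/84375, a_5 = -106174713944/1265625.
Write the denominator as Q(ν) = 1 + q1*ν. Requiring Q*f - P = O(ν^6) with deg P <= 4 kills the coefficients of ν^5..ν^5 in Q*f:
  ν^5: a_5 + q1*a_4 = 0, i.e. -106174713944/1265625 + (-1208516426/84375)*q1 = 0.
Solving this linear system: q1 = -4083642844/697221015.
The numerator is Q*f truncated at degree 4: P0 = a_0 = -78/5; P1 = a_1 + q1*a_0 = 5765932536/232407005; P2 = a_2 + q1*a_1 = -7545224778/232407005; P3 = a_3 + q1*a_2 = 8780104788/232407005; P4 = a_4 + q1*a_3 = -13294601502/232407005.

The Pade approximant has numerator coefficients [-78/5, 5765932536/232407005, -7545224778/232407005, 8780104788/232407005, -13294601502/232407005]; denominator coefficients [1, -4083642844/697221015].


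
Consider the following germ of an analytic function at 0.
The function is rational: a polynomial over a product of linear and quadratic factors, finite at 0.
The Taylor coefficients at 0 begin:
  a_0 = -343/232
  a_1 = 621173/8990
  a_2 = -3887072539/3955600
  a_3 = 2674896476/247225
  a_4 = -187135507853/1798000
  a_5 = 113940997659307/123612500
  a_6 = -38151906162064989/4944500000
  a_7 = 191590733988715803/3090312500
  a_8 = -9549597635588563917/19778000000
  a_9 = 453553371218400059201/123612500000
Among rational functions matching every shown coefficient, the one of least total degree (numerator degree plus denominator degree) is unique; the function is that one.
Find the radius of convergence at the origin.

The radius of convergence is -4/5 + (9/35)*sqrt(14).

No rational of total degree below 8 reproduces all 10 coefficients; solving the [2/6] Pade equations on them gives f(d) = (-14*d**2/11 - 32*d/31 + 1/29)/(d**2 - 8*d/5 - 2/7)**3, whose expansion matches every shown term.
Denominator factor (d**2 - 8*d/5 - 2/7)^3: discriminant 648/175, real irrational roots 4/5 + (9/35)*sqrt(14) and 4/5 - (9/35)*sqrt(14); poles of order 3, moduli 4/5 + (9/35)*sqrt(14) and -4/5 + (9/35)*sqrt(14).
The radius of convergence is the smallest modulus among the singular points: -4/5 + (9/35)*sqrt(14).


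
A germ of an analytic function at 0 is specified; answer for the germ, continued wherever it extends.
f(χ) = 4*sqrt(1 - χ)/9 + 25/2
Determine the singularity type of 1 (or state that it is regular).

The term (4/9)*sqrt(1 - χ/(1)) has argument 1 - 1/(1) = 0 at 1: a square-root (algebraic, two-sheeted) branch point; the remaining terms are analytic or single-valued there.

The point is an algebraic (square-root) branch point.


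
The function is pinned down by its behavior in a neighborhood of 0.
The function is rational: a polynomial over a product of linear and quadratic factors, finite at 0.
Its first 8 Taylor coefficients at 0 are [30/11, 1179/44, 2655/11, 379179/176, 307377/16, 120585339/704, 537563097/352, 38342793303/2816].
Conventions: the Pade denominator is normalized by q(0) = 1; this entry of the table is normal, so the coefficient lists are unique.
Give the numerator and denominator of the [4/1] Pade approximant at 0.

Taylor coefficients needed (read off): a_0 = 30/11, a_1 = 1179/44, a_2 = 2655/11, a_3 = 379179/176, a_4 = 307377/16, a_5 = 120585339/704.
Write the denominator as Q(n) = 1 + q1*n. Requiring Q*f - P = O(n^6) with deg P <= 4 kills the coefficients of n^5..n^5 in Q*f:
  n^5: a_5 + q1*a_4 = 0, i.e. 120585339/704 + (307377/16)*q1 = 0.
Solving this linear system: q1 = -1914053/214676.
The numerator is Q*f truncated at degree 4: P0 = a_0 = 30/11; P1 = a_1 + q1*a_0 = 5854161/2361436; P2 = a_2 + q1*a_1 = 23190633/9445744; P3 = a_3 + q1*a_2 = 22914891/9445744; P4 = a_4 + q1*a_3 = 82410885/37782976.

The Pade approximant has numerator coefficients [30/11, 5854161/2361436, 23190633/9445744, 22914891/9445744, 82410885/37782976]; denominator coefficients [1, -1914053/214676].


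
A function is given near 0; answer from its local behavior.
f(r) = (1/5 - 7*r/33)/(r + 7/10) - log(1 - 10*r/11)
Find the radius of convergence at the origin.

The radius of convergence is 7/10.

Denominator factor (r + 7/10): pole of order 1 at -7/10, modulus 7/10.
Branch term (-1)*log(1 - r/(11/10)): its argument vanishes at r = 11/10, a logarithmic branch point, modulus 11/10.
The radius of convergence is the smallest modulus among the singular points: 7/10.


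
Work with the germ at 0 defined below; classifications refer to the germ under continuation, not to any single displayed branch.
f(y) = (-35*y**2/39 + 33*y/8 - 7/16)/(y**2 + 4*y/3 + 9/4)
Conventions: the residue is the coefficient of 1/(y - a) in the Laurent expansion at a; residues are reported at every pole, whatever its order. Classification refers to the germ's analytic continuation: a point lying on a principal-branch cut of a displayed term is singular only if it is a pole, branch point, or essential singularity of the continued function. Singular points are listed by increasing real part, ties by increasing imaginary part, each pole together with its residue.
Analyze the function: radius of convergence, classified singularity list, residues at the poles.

Denominator factor (y**2 + 4*y/3 + 9/4): discriminant -65/9, complex-conjugate roots (-2/3) + ((1/6)*sqrt(65))*i and (-2/3) - ((1/6)*sqrt(65))*i; poles of order 1, moduli 3/2 and 3/2.
The radius of convergence is the smallest modulus among the singular points: 3/2.
The factor y**2 + 4*y/3 + 9/4 splits as (y - a)(y - a') with a = (-2/3) - ((1/6)*sqrt(65))*i, a' = (-2/3) + ((1/6)*sqrt(65))*i. At the order-1 pole a set g(y) = (y - a)*f(y) = [-35*y**2/39 + 33*y/8 - 7/16] / (y - a').
Simple pole: residue = g(a) at a = (-2/3) - ((1/6)*sqrt(65))*i, which is (4981/1872) - ((11041/121680)*sqrt(65))*i.
The factor y**2 + 4*y/3 + 9/4 splits as (y - a)(y - a') with a = (-2/3) + ((1/6)*sqrt(65))*i, a' = (-2/3) - ((1/6)*sqrt(65))*i. At the order-1 pole a set g(y) = (y - a)*f(y) = [-35*y**2/39 + 33*y/8 - 7/16] / (y - a').
Simple pole: residue = g(a) at a = (-2/3) + ((1/6)*sqrt(65))*i, which is (4981/1872) + ((11041/121680)*sqrt(65))*i.
List the singular points by increasing real part (a conjugate pair: the negative imaginary part first).

Radius of convergence at 0: 3/2.
At (-2/3) - ((1/6)*sqrt(65))*i: a pole of order 1; residue (4981/1872) - ((11041/121680)*sqrt(65))*i.
At (-2/3) + ((1/6)*sqrt(65))*i: a pole of order 1; residue (4981/1872) + ((11041/121680)*sqrt(65))*i.


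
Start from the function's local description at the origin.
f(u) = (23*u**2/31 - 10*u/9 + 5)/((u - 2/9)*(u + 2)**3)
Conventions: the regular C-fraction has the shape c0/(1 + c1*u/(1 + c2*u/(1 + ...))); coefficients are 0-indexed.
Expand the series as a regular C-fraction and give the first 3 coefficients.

Taylor coefficients (expand at 0): a_0 = -45/16, a_1 = -125/16, a_2 = -10101/248.
c0 = a_0 = -45/16. Peel one level at a time: if S = 1 + c*u/S' with S'(0) = 1, then c is the u-coefficient of S and S' = c*u/(S - 1).
S_1 = c0/f = 1 + (-25/9)*u + (-84943/12555)*u^2 + ...; c1 = -25/9.
S_2 = c1*u/(S_1 - 1) = 1 + (-84943/34875)*u + ...; c2 = -84943/34875.

The regular C-fraction coefficients are [-45/16, -25/9, -84943/34875].


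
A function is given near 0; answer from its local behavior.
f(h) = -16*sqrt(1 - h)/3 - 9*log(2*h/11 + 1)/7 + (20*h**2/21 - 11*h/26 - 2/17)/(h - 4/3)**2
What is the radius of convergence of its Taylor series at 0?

The radius of convergence is 1.

Denominator factor (h - 4/3)^2: pole of order 2 at 4/3, modulus 4/3.
Branch term (-9/7)*log(1 - h/(-11/2)): its argument vanishes at h = -11/2, a logarithmic branch point, modulus 11/2.
Branch term (-16/3)*sqrt(1 - h/(1)): its argument vanishes at h = 1, a square-root branch point, modulus 1.
The radius of convergence is the smallest modulus among the singular points: 1.


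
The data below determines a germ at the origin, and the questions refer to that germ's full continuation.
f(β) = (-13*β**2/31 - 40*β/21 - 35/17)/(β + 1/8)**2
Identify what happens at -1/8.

The denominator factor β + 1/8 vanishes at -1/8 and appears to the power 2; the numerator there equals -1294241/708288, nonzero, and no other factor vanishes.
Hence a pole whose order is the multiplicity, 2.

The point is a pole of order 2.


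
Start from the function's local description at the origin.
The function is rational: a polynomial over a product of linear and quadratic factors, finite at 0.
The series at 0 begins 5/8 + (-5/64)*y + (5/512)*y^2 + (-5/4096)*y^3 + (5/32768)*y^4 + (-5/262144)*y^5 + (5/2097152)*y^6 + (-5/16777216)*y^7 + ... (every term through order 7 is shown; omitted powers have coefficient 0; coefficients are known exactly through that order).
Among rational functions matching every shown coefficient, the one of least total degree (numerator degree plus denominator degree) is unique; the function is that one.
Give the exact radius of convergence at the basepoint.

The radius of convergence is 8.

No rational of total degree below 1 reproduces all 8 coefficients; solving the [0/1] Pade equations on them gives f(y) = 5/(y + 8), whose expansion matches every shown term.
Denominator factor (y + 8): pole of order 1 at -8, modulus 8.
The radius of convergence is the smallest modulus among the singular points: 8.


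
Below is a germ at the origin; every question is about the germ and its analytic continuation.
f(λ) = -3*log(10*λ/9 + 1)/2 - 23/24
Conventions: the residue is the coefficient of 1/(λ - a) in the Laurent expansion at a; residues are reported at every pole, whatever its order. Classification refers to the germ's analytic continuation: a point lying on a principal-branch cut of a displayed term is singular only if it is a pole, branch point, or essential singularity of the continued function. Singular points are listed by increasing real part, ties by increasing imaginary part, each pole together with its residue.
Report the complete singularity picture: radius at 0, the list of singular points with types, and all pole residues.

Branch term (-3/2)*log(1 - λ/(-9/10)): its argument vanishes at λ = -9/10, a logarithmic branch point, modulus 9/10.
The radius of convergence is the smallest modulus among the singular points: 9/10.

Radius of convergence at 0: 9/10.
At -9/10: a logarithmic branch point.


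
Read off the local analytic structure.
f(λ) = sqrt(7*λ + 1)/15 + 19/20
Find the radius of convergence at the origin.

Branch term (1/15)*sqrt(1 - λ/(-1/7)): its argument vanishes at λ = -1/7, a square-root branch point, modulus 1/7.
The radius of convergence is the smallest modulus among the singular points: 1/7.

The radius of convergence is 1/7.


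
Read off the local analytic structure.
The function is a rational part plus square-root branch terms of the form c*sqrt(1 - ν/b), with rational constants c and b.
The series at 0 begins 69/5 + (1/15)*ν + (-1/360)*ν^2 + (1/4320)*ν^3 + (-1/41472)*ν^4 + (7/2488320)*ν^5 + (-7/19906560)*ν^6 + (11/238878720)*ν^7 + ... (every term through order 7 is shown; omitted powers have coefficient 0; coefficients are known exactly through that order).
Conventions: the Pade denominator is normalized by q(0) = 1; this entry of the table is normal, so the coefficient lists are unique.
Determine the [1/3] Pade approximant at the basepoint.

The Pade approximant has numerator coefficients [69/5, 369349/256560]; denominator coefficients [1, 5105/51312, -43/153936, 17/3694464].

Taylor coefficients needed (read off): a_0 = 69/5, a_1 = 1/15, a_2 = -1/360, a_3 = 1/4320, a_4 = -1/41472.
Write the denominator as Q(ν) = 1 + q1*ν + q2*ν^2 + q3*ν^3. Requiring Q*f - P = O(ν^5) with deg P <= 1 kills the coefficients of ν^2..ν^4 in Q*f:
  ν^2: a_2 + q1*a_1 + q2*a_0 = 0, i.e. -1/360 + (1/15)*q1 + (69/5)*q2 = 0.
  ν^3: a_3 + q1*a_2 + q2*a_1 + q3*a_0 = 0, i.e. 1/4320 + (-1/360)*q1 + (1/15)*q2 + (69/5)*q3 = 0.
  ν^4: a_4 + q1*a_3 + q2*a_2 + q3*a_1 = 0, i.e. -1/41472 + (1/4320)*q1 + (-1/360)*q2 + (1/15)*q3 = 0.
Solving this linear system: q1 = 5105/51312, q2 = -43/153936, q3 = 17/3694464.
The numerator is Q*f truncated at degree 1: P0 = a_0 = 69/5; P1 = a_1 + q1*a_0 = 369349/256560.


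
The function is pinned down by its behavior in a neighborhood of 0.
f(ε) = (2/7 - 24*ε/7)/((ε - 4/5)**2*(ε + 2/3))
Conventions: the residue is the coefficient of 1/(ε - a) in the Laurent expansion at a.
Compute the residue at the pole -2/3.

At the order-1 pole -2/3 set g(ε) = (ε - (-2/3))*f(ε) = (2/7 - 24*ε/7)/(ε - 4/5)**2.
Simple pole: residue = g(a) at a = -2/3, which is 2025/1694.

The residue is 2025/1694.


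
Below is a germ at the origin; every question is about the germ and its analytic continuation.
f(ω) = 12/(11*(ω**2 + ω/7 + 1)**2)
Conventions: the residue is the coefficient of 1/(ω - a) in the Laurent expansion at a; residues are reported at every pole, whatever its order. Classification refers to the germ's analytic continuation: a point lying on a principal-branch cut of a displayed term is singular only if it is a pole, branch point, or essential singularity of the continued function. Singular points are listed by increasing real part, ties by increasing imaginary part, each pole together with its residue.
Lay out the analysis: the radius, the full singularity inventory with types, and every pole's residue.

Radius of convergence at 0: 1.
At (-1/14) - ((1/14)*sqrt(195))*i: a pole of order 2; residue ((2744/139425)*sqrt(195))*i.
At (-1/14) + ((1/14)*sqrt(195))*i: a pole of order 2; residue -((2744/139425)*sqrt(195))*i.

Denominator factor (ω**2 + ω/7 + 1)^2: discriminant -195/49, complex-conjugate roots (-1/14) + ((1/14)*sqrt(195))*i and (-1/14) - ((1/14)*sqrt(195))*i; poles of order 2, moduli 1 and 1.
The radius of convergence is the smallest modulus among the singular points: 1.
The factor ω**2 + ω/7 + 1 splits as (ω - a)(ω - a') with a = (-1/14) - ((1/14)*sqrt(195))*i, a' = (-1/14) + ((1/14)*sqrt(195))*i. At the order-2 pole a set g(ω) = (ω - a)^2*f(ω) = [12/11] / (ω - a')^2.
Order-2 pole: residue = g'(a); g'((-1/14) - ((1/14)*sqrt(195))*i) = ((2744/139425)*sqrt(195))*i, so the residue is ((2744/139425)*sqrt(195))*i.
The factor ω**2 + ω/7 + 1 splits as (ω - a)(ω - a') with a = (-1/14) + ((1/14)*sqrt(195))*i, a' = (-1/14) - ((1/14)*sqrt(195))*i. At the order-2 pole a set g(ω) = (ω - a)^2*f(ω) = [12/11] / (ω - a')^2.
Order-2 pole: residue = g'(a); g'((-1/14) + ((1/14)*sqrt(195))*i) = -((2744/139425)*sqrt(195))*i, so the residue is -((2744/139425)*sqrt(195))*i.
List the singular points by increasing real part (a conjugate pair: the negative imaginary part first).


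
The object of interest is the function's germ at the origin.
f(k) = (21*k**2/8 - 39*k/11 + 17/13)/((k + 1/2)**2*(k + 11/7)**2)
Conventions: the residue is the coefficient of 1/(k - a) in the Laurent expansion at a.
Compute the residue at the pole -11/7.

At the order-2 pole -11/7 set g(k) = (k - (-11/7))^2*f(k) = (21*k**2/8 - 39*k/11 + 17/13)/(k + 1/2)**2.
Order-2 pole: residue = g'(a); g'(-11/7) = 5526661/482625, so the residue is 5526661/482625.

The residue is 5526661/482625.


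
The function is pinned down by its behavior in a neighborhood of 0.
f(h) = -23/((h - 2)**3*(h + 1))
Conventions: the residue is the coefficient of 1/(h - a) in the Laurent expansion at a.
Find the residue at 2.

At the order-3 pole 2 set g(h) = (h - (2))^3*f(h) = -23/(h + 1).
Order-3 pole: residue = g''(a)/2; g''(2) = -46/27, so the residue is -23/27.

The residue is -23/27.


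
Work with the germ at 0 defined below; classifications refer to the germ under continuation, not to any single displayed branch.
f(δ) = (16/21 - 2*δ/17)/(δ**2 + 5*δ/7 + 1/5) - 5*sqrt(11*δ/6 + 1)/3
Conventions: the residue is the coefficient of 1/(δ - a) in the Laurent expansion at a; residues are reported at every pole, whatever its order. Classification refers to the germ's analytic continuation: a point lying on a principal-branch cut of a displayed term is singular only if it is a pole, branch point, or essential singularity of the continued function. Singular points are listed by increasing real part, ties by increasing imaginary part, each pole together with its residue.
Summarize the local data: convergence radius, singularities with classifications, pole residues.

Radius of convergence at 0: (1/5)*sqrt(5).
At -6/11: an algebraic (square-root) branch point.
At (-5/14) - ((1/70)*sqrt(355))*i: a pole of order 1; residue (-1/17) + ((287/3621)*sqrt(355))*i.
At (-5/14) + ((1/70)*sqrt(355))*i: a pole of order 1; residue (-1/17) - ((287/3621)*sqrt(355))*i.

Denominator factor (δ**2 + 5*δ/7 + 1/5): discriminant -71/245, complex-conjugate roots (-5/14) + ((1/70)*sqrt(355))*i and (-5/14) - ((1/70)*sqrt(355))*i; poles of order 1, moduli (1/5)*sqrt(5) and (1/5)*sqrt(5).
Branch term (-5/3)*sqrt(1 - δ/(-6/11)): its argument vanishes at δ = -6/11, a square-root branch point, modulus 6/11.
The radius of convergence is the smallest modulus among the singular points: (1/5)*sqrt(5).
The branch term is analytic at (-5/14) - ((1/70)*sqrt(355))*i and contributes nothing to the residue; only the rational part matters.
The factor δ**2 + 5*δ/7 + 1/5 splits as (δ - a)(δ - a') with a = (-5/14) - ((1/70)*sqrt(355))*i, a' = (-5/14) + ((1/70)*sqrt(355))*i. At the order-1 pole a set g(δ) = (δ - a)*(rational part) = [16/21 - 2*δ/17] / (δ - a').
Simple pole: residue = g(a) at a = (-5/14) - ((1/70)*sqrt(355))*i, which is (-1/17) + ((287/3621)*sqrt(355))*i.
The branch term is analytic at (-5/14) + ((1/70)*sqrt(355))*i and contributes nothing to the residue; only the rational part matters.
The factor δ**2 + 5*δ/7 + 1/5 splits as (δ - a)(δ - a') with a = (-5/14) + ((1/70)*sqrt(355))*i, a' = (-5/14) - ((1/70)*sqrt(355))*i. At the order-1 pole a set g(δ) = (δ - a)*(rational part) = [16/21 - 2*δ/17] / (δ - a').
Simple pole: residue = g(a) at a = (-5/14) + ((1/70)*sqrt(355))*i, which is (-1/17) - ((287/3621)*sqrt(355))*i.
List the singular points by increasing real part (a conjugate pair: the negative imaginary part first).


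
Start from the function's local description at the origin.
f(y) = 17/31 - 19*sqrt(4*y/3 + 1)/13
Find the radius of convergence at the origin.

The radius of convergence is 3/4.

Branch term (-19/13)*sqrt(1 - y/(-3/4)): its argument vanishes at y = -3/4, a square-root branch point, modulus 3/4.
The radius of convergence is the smallest modulus among the singular points: 3/4.


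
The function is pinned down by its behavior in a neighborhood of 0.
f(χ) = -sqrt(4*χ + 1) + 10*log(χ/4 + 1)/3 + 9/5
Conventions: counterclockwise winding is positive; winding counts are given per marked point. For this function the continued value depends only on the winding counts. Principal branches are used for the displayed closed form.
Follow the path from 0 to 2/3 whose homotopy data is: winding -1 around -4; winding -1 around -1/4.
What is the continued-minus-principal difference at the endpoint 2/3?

Continued minus principal equals ((2/3)*sqrt(33)) - ((20/3)*pi)*i.

The rational part is single-valued and drops out of the difference; each branch term changes only by its own monodromy.
(10/3)*log(1 - χ/(-4)): each positive loop around -4 adds 2*pi*i to the log, so winding -1 contributes (10/3)*(-1)*2*pi*i = -(20/3)*pi*i.
(-1)*sqrt(1 - χ/(-1/4)): winding -1 is odd, the square root flips sign, contributing -2*(-1)*sqrt(1 - (2/3)/(-1/4)) = -2*(-1)*sqrt(11/3) = (2/3)*sqrt(33).
Summing the contributions at χ = 2/3 gives ((2/3)*sqrt(33)) - ((20/3)*pi)*i.
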